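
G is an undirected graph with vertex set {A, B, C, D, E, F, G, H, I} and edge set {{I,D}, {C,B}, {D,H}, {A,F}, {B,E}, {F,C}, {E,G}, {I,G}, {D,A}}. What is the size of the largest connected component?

9

Starting from A we can reach A, B, C, D, E, F, G, H, I. That is one component of size 9.
The largest has 9 vertices.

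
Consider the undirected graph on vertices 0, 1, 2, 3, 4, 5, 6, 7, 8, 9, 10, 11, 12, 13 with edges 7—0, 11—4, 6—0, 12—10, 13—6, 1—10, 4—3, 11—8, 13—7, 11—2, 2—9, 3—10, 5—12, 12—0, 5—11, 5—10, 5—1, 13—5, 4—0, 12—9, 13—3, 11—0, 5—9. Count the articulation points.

Removing 11 increases the component count from 1 to 2, so 11 is a cut vertex.
By contrast removing 9 leaves 1 component; it is not a cut vertex. No other vertex is a cut vertex either.

1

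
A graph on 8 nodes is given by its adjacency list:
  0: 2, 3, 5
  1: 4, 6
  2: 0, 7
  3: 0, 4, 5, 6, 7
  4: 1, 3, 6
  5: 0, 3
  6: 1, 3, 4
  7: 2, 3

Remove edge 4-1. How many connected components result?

4 and 1 are still connected via 4-6-1, so the component count stays at 1.

1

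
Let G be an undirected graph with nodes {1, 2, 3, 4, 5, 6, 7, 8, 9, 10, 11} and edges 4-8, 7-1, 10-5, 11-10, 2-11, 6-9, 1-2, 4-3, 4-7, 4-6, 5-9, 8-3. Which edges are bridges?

The edges on the cycle 4-8-3-4 are not bridges since each lies on that cycle.
Every edge lies on some cycle, so there are no bridges.

none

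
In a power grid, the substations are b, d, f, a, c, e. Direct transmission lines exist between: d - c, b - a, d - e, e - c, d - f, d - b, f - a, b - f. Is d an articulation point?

Deleting d raises the number of components from 1 to 2, so d is a cut vertex.

Yes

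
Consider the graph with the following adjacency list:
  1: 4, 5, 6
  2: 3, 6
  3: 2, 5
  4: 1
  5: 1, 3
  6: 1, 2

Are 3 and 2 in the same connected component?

Yes

From 3 we can reach 1, 2, 3, 4, 5, 6, which includes 2.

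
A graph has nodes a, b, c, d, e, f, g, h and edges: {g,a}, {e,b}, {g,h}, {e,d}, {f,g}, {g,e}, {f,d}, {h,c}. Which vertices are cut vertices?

e, g, h

Removing e increases the component count from 1 to 2, so e is a cut vertex.
Removing g increases the component count from 1 to 3, so g is a cut vertex.
Removing h increases the component count from 1 to 2, so h is a cut vertex.
By contrast removing a leaves 1 component; it is not a cut vertex. No other vertex is a cut vertex either.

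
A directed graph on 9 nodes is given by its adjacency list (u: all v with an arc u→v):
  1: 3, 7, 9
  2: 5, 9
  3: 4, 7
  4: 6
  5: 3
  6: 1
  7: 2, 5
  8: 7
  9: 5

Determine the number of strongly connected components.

2

{1, 2, 3, 4, 5, 6, 7, 9} are all mutually reachable — one SCC of size 8.
{8} is an SCC by itself.
That gives 2 strongly connected components.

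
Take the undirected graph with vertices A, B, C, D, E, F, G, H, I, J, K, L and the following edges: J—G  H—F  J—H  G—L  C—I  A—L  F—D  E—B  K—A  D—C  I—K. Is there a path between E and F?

The component containing E is {B, E}, and F is not in it.

No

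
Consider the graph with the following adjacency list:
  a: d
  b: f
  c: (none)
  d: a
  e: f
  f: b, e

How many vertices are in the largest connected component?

c is isolated — a component by itself.
Starting from a we can reach a, d. That is one component of size 2.
Starting from b we can reach b, e, f. That is one component of size 3.
The largest has 3 vertices.

3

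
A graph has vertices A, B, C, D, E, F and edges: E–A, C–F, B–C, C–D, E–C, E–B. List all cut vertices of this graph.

C, E

Removing C increases the component count from 1 to 3, so C is a cut vertex.
Removing E increases the component count from 1 to 2, so E is a cut vertex.
By contrast removing F leaves 1 component; it is not a cut vertex. No other vertex is a cut vertex either.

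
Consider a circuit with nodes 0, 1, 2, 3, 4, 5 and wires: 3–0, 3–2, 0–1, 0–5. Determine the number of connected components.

2

4 is isolated — a component by itself.
Starting from 0 we can reach 0, 1, 2, 3, 5. That is one component of size 5.
Total: 2 components.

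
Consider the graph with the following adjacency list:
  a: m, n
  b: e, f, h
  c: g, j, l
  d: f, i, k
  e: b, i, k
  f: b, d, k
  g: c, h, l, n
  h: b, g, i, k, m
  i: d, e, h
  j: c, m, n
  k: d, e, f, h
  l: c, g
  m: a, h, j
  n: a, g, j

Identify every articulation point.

h

Removing h increases the component count from 1 to 2, so h is a cut vertex.
By contrast removing m leaves 1 component; it is not a cut vertex. No other vertex is a cut vertex either.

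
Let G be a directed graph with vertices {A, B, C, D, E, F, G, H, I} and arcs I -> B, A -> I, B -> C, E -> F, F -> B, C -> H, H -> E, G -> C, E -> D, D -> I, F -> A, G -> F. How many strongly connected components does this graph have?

{A, B, C, D, E, F, H, I} are all mutually reachable — one SCC of size 8.
{G} is an SCC by itself.
That gives 2 strongly connected components.

2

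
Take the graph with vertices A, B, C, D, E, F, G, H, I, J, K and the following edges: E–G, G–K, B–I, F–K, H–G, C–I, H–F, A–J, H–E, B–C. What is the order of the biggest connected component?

5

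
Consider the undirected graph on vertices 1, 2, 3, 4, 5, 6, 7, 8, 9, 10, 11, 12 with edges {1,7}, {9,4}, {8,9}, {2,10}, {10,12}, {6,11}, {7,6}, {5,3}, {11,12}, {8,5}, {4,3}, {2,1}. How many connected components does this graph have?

Starting from 3 we can reach 3, 4, 5, 8, 9. That is one component of size 5.
Starting from 1 we can reach 1, 2, 6, 7, 10, 11, 12. That is one component of size 7.
Total: 2 components.

2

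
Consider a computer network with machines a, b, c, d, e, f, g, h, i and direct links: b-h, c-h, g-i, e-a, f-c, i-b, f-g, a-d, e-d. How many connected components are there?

2

Starting from a we can reach a, d, e. That is one component of size 3.
Starting from b we can reach b, c, f, g, h, i. That is one component of size 6.
Total: 2 components.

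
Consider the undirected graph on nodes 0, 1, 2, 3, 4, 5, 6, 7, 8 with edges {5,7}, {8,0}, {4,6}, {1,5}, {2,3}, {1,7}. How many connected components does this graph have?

Starting from 4 we can reach 4, 6. That is one component of size 2.
Starting from 0 we can reach 0, 8. That is one component of size 2.
Starting from 2 we can reach 2, 3. That is one component of size 2.
Starting from 1 we can reach 1, 5, 7. That is one component of size 3.
Total: 4 components.

4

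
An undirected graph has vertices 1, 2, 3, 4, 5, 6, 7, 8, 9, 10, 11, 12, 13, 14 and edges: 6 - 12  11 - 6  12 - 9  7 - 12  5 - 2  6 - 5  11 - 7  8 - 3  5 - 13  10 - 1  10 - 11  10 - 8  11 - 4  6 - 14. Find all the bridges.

The edges on the cycle 11-6-12-7-11 are not bridges since each lies on that cycle.
But removing 11 - 4 disconnects 11 from 4; removing 11 - 10 disconnects 11 from 10; removing 8 - 3 disconnects 8 from 3; removing 5 - 2 disconnects 5 from 2 — these are bridges.
In total 10 edges are bridges.

1-10, 10-11, 10-8, 11-4, 12-9, 13-5, 14-6, 2-5, 3-8, 5-6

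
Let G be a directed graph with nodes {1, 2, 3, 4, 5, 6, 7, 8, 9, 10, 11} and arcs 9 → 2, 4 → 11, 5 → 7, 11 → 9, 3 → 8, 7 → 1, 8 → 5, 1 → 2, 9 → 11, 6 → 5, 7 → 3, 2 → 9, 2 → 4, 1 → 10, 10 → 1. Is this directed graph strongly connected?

No

There is no directed path from 1 to 3, so the graph is not strongly connected.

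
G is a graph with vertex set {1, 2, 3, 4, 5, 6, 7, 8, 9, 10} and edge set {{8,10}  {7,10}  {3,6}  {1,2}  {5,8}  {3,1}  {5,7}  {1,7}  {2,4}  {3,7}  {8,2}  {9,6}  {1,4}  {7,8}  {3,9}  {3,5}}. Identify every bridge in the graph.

none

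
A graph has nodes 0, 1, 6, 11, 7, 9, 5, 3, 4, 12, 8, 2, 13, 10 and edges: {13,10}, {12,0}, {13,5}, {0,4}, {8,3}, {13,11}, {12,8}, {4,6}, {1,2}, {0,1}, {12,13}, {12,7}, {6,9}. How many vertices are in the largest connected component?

Starting from 0 we can reach 0, 1, 2, 3, 4, 5, 6, 7, 8, 9, 10, 11, 12, 13. That is one component of size 14.
The largest has 14 vertices.

14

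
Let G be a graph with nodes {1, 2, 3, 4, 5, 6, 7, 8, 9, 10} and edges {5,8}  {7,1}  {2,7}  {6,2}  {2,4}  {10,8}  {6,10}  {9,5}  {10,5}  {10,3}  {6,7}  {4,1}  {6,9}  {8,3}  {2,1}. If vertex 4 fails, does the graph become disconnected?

No

Deleting 4 leaves 1 component (was 1) (its neighbors 1, 2 remain connected to each other), so 4 is not a cut vertex.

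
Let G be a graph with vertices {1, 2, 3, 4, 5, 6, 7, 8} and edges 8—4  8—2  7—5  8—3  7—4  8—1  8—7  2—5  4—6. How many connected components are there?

1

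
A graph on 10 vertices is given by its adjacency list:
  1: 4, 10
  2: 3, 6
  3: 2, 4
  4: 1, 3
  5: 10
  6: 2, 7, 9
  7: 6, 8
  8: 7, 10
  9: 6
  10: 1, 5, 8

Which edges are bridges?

10-5, 6-9

The edges on the cycle 6-2-3-4-1-10-8-7-6 are not bridges since each lies on that cycle.
But removing 5-10 disconnects 5 from 10; removing 6-9 disconnects 6 from 9 — these are bridges.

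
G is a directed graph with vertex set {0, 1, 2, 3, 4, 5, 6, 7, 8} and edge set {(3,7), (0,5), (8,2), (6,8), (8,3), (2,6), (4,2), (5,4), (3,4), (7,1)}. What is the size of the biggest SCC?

5

{2, 3, 4, 6, 8} are all mutually reachable — one SCC of size 5.
{0} is an SCC by itself.
{7} is an SCC by itself.
{1} is an SCC by itself.
{5} is an SCC by itself.
The largest has 5 vertices.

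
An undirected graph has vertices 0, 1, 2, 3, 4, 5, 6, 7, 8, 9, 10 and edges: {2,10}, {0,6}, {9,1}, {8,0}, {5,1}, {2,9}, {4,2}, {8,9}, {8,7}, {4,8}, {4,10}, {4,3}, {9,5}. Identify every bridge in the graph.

The edges on the cycle 4-8-9-2-4 are not bridges since each lies on that cycle.
But removing 8–7 disconnects 8 from 7; removing 8–0 disconnects 8 from 0; removing 0–6 disconnects 0 from 6; removing 4–3 disconnects 4 from 3 — these are bridges.

0-6, 0-8, 3-4, 7-8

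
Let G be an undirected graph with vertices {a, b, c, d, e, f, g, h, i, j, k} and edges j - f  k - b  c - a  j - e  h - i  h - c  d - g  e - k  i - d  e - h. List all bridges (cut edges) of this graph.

a-c, b-k, c-h, d-g, d-i, e-h, e-j, e-k, f-j, h-i

removing h - i disconnects h from i; removing f - j disconnects f from j; removing c - a disconnects c from a; removing k - b disconnects k from b — these are bridges.
In total 10 edges are bridges.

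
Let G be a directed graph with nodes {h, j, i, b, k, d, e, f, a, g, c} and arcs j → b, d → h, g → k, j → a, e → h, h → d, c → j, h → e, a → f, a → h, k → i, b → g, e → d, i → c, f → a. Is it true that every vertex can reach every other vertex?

No

There is no directed path from h to a, so the graph is not strongly connected.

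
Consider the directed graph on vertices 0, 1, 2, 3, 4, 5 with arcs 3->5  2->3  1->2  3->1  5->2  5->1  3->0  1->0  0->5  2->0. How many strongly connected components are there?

{0, 1, 2, 3, 5} are all mutually reachable — one SCC of size 5.
{4} is an SCC by itself.
That gives 2 strongly connected components.

2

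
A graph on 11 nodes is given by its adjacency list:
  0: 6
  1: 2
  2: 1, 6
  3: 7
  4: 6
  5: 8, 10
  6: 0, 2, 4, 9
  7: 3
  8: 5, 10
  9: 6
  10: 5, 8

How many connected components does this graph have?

3

Starting from 3 we can reach 3, 7. That is one component of size 2.
Starting from 5 we can reach 5, 8, 10. That is one component of size 3.
Starting from 0 we can reach 0, 1, 2, 4, 6, 9. That is one component of size 6.
Total: 3 components.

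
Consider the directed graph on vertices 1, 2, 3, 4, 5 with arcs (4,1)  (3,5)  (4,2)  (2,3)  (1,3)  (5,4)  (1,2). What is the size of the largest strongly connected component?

{1, 2, 3, 4, 5} are all mutually reachable — one SCC of size 5.
The largest has 5 vertices.

5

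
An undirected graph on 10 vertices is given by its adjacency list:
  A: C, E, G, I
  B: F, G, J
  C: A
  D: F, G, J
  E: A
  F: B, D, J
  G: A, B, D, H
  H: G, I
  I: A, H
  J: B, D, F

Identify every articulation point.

A, G

Removing A increases the component count from 1 to 3, so A is a cut vertex.
Removing G increases the component count from 1 to 2, so G is a cut vertex.
By contrast removing D leaves 1 component; it is not a cut vertex. No other vertex is a cut vertex either.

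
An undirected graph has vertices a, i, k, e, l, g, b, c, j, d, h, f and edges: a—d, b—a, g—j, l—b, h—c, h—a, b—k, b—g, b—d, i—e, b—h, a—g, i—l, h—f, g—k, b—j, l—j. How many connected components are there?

1

Starting from a we can reach a, b, c, d, e, f, g, h, i, j, k, l. That is one component of size 12.
Total: 1 component.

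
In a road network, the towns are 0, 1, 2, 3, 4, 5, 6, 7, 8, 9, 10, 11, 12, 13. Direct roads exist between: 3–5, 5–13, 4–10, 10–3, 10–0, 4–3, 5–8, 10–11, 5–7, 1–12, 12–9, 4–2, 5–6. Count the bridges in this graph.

The edges on the cycle 4-10-3-4 are not bridges since each lies on that cycle.
But removing 8–5 disconnects 8 from 5; removing 5–6 disconnects 5 from 6; removing 1–12 disconnects 1 from 12; removing 4–2 disconnects 4 from 2 — these are bridges.
In total 10 edges are bridges.

10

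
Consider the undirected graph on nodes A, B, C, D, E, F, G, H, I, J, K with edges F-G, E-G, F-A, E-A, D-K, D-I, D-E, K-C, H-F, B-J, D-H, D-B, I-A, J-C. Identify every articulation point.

D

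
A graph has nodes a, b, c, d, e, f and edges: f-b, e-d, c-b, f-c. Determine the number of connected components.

a is isolated — a component by itself.
Starting from d we can reach d, e. That is one component of size 2.
Starting from b we can reach b, c, f. That is one component of size 3.
Total: 3 components.

3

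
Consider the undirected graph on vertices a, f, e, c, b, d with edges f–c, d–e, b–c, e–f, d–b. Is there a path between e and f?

From e we can reach b, c, d, e, f, which includes f.

Yes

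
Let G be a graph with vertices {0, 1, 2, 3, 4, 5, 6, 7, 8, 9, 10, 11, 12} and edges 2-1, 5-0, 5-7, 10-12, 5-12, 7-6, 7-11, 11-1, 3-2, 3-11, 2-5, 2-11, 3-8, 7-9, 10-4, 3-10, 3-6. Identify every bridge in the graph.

0-5, 10-4, 3-8, 7-9

The edges on the cycle 3-2-5-7-6-3 are not bridges since each lies on that cycle.
But removing 5-0 disconnects 5 from 0; removing 8-3 disconnects 8 from 3; removing 10-4 disconnects 10 from 4; removing 9-7 disconnects 9 from 7 — these are bridges.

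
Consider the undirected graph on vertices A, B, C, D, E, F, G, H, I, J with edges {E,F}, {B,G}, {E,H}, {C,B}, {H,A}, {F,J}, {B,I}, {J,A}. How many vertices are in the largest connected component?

5

D is isolated — a component by itself.
Starting from B we can reach B, C, G, I. That is one component of size 4.
Starting from A we can reach A, E, F, H, J. That is one component of size 5.
The largest has 5 vertices.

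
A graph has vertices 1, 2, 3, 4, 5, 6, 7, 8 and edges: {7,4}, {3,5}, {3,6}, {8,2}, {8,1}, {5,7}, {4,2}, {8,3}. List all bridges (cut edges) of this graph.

1-8, 3-6

The edges on the cycle 8-3-5-7-4-2-8 are not bridges since each lies on that cycle.
But removing 3–6 disconnects 3 from 6; removing 8–1 disconnects 8 from 1 — these are bridges.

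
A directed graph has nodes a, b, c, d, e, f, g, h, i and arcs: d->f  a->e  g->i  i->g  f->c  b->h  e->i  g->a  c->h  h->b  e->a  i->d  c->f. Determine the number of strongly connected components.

4

{a, e, g, i} are all mutually reachable — one SCC of size 4.
{b, h} are all mutually reachable — one SCC of size 2.
{c, f} are all mutually reachable — one SCC of size 2.
{d} is an SCC by itself.
That gives 4 strongly connected components.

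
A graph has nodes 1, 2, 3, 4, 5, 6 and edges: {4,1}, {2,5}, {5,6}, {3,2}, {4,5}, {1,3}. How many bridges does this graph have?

The edges on the cycle 4-1-3-2-5-4 are not bridges since each lies on that cycle.
But removing 5–6 disconnects 5 from 6 — this is a bridge.

1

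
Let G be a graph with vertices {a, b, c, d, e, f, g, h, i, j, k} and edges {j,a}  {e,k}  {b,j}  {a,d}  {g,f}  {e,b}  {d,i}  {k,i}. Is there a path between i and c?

The component containing i is {a, b, d, e, i, j, k}, and c is not in it.

No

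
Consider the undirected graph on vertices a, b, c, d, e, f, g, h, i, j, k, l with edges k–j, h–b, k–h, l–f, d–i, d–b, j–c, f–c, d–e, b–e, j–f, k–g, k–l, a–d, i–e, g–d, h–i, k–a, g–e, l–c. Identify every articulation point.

Removing k increases the component count from 1 to 2, so k is a cut vertex.
By contrast removing i leaves 1 component; it is not a cut vertex. No other vertex is a cut vertex either.

k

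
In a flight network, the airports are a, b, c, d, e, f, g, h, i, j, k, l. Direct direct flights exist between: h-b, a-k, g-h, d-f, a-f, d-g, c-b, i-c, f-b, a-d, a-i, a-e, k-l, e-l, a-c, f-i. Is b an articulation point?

No

Deleting b leaves 2 components (was 2), so b is not a cut vertex.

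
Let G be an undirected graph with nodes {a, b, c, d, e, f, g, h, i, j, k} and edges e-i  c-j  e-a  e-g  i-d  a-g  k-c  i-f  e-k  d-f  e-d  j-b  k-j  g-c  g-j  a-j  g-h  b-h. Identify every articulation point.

Removing e increases the component count from 1 to 2, so e is a cut vertex.
By contrast removing k leaves 1 component; it is not a cut vertex. No other vertex is a cut vertex either.

e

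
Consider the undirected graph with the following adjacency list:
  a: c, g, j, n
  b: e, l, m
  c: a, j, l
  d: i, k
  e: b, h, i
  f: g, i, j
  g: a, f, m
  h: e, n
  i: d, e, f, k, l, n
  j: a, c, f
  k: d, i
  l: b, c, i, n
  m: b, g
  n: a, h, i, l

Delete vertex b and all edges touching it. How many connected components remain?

With b gone, the remaining components are: {a, c, d, e, f, g, h, i, j, k, l, m, n}.
That is 1 component.

1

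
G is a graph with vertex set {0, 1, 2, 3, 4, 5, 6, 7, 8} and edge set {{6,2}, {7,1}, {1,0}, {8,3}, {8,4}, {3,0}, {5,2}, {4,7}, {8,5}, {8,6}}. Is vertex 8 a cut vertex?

Deleting 8 raises the number of components from 1 to 2, so 8 is a cut vertex.

Yes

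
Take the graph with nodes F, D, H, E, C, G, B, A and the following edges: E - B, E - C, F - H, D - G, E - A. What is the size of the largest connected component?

Starting from D we can reach D, G. That is one component of size 2.
Starting from F we can reach F, H. That is one component of size 2.
Starting from A we can reach A, B, C, E. That is one component of size 4.
The largest has 4 vertices.

4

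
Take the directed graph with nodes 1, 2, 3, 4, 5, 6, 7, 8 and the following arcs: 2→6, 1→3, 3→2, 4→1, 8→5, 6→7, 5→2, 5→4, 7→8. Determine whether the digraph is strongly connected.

From 2 we can reach every vertex (1, 2, 3, 4, 5, 6, 7, 8), and every vertex can reach 2 (1, 2, 3, 4, 5, 6, 7, 8). So the whole graph is one strongly connected component.

Yes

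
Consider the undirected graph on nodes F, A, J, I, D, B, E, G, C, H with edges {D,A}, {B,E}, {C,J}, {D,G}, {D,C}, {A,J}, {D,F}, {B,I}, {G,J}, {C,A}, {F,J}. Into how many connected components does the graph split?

H is isolated — a component by itself.
Starting from B we can reach B, E, I. That is one component of size 3.
Starting from A we can reach A, C, D, F, G, J. That is one component of size 6.
Total: 3 components.

3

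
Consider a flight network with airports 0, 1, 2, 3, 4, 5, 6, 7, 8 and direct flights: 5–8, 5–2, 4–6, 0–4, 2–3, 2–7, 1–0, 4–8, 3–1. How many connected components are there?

1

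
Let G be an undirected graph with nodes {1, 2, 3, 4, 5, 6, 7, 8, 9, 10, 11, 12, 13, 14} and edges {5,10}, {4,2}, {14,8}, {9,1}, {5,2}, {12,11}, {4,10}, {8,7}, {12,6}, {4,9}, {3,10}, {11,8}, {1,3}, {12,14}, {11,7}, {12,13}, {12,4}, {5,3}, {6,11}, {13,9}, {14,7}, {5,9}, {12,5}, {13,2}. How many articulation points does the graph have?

Removing 12 increases the component count from 1 to 2, so 12 is a cut vertex.
By contrast removing 7 leaves 1 component; it is not a cut vertex. No other vertex is a cut vertex either.

1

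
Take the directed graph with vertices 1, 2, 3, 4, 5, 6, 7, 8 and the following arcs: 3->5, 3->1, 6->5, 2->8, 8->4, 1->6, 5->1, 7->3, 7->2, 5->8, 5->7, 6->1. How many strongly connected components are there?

{1, 3, 5, 6, 7} are all mutually reachable — one SCC of size 5.
{4} is an SCC by itself.
{2} is an SCC by itself.
{8} is an SCC by itself.
That gives 4 strongly connected components.

4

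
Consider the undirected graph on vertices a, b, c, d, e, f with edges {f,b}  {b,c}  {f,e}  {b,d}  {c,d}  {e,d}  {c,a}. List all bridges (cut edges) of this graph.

The edges on the cycle f-e-d-c-b-f are not bridges since each lies on that cycle.
But removing a-c disconnects a from c — this is a bridge.

a-c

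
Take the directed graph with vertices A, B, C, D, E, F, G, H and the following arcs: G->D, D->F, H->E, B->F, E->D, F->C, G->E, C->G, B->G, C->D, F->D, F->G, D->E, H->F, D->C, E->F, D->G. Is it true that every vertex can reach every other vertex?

There is no directed path from B to A, so the graph is not strongly connected.

No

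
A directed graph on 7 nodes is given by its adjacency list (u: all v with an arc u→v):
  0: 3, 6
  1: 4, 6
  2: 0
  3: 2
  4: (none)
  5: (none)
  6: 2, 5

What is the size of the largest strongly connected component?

4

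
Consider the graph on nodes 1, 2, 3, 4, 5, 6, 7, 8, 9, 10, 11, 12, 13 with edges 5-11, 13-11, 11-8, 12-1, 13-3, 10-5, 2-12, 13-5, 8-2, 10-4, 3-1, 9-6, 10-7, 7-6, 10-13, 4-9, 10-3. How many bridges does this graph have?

The edges on the cycle 10-13-5-10 are not bridges since each lies on that cycle.
Every edge lies on some cycle, so there are no bridges.

0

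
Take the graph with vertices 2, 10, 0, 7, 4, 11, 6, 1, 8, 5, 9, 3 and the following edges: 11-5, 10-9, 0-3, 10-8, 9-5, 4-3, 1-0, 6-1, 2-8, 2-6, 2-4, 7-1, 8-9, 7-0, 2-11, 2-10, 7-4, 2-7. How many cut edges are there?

0

The edges on the cycle 2-6-1-0-3-4-2 are not bridges since each lies on that cycle.
Every edge lies on some cycle, so there are no bridges.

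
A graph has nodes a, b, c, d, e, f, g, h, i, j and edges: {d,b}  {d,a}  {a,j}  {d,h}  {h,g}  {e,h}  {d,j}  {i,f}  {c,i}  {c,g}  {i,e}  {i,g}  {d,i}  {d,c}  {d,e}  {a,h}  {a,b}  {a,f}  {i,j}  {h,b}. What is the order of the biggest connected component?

Starting from a we can reach a, b, c, d, e, f, g, h, i, j. That is one component of size 10.
The largest has 10 vertices.

10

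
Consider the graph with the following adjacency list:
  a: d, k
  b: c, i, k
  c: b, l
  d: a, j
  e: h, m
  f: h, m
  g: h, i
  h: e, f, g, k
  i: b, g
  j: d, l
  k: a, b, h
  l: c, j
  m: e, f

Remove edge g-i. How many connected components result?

g and i are still connected via g-h-k-b-i, so the component count stays at 1.

1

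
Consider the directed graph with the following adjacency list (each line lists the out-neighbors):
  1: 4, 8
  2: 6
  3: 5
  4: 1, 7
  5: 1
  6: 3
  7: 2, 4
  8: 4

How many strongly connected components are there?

{1, 2, 3, 4, 5, 6, 7, 8} are all mutually reachable — one SCC of size 8.
That gives 1 strongly connected component.

1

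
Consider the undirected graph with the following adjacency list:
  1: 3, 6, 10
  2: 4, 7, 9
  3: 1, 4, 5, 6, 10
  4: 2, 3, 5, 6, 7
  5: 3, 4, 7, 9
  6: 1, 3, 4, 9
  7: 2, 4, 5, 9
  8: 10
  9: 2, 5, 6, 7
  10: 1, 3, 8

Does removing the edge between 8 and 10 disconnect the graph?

Removing 8-10 leaves no path between 8 and 10: the component count goes from 1 to 2. So it is a bridge.

Yes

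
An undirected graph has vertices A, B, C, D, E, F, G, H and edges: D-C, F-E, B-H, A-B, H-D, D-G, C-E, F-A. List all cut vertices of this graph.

Removing D increases the component count from 1 to 2, so D is a cut vertex.
By contrast removing G leaves 1 component; it is not a cut vertex. No other vertex is a cut vertex either.

D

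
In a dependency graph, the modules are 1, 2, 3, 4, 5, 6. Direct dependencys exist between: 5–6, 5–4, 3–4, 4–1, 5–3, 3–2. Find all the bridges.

1-4, 2-3, 5-6

The edges on the cycle 5-3-4-5 are not bridges since each lies on that cycle.
But removing 4–1 disconnects 4 from 1; removing 3–2 disconnects 3 from 2; removing 5–6 disconnects 5 from 6 — these are bridges.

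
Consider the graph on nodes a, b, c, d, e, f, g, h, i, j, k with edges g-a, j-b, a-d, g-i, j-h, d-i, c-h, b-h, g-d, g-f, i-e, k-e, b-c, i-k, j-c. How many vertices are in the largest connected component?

7

Starting from b we can reach b, c, h, j. That is one component of size 4.
Starting from a we can reach a, d, e, f, g, i, k. That is one component of size 7.
The largest has 7 vertices.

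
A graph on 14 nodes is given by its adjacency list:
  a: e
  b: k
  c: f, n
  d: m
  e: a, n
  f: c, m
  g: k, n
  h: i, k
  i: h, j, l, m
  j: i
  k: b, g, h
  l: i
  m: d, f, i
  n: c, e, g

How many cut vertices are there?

5

Removing e increases the component count from 1 to 2, so e is a cut vertex.
Removing i increases the component count from 1 to 3, so i is a cut vertex.
Removing k increases the component count from 1 to 2, so k is a cut vertex.
Likewise m, n are cut vertices.
By contrast removing b leaves 1 component; it is not a cut vertex. No other vertex is a cut vertex either.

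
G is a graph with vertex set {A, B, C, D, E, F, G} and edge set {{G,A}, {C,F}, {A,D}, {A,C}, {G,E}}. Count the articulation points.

3

Removing A increases the component count from 2 to 4, so A is a cut vertex.
Removing C increases the component count from 2 to 3, so C is a cut vertex.
Removing G increases the component count from 2 to 3, so G is a cut vertex.
By contrast removing D leaves 2 components; it is not a cut vertex. No other vertex is a cut vertex either.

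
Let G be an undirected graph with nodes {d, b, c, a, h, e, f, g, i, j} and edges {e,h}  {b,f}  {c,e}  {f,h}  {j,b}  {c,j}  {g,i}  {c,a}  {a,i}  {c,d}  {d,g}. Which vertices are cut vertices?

Removing c increases the component count from 1 to 2, so c is a cut vertex.
By contrast removing b leaves 1 component; it is not a cut vertex. No other vertex is a cut vertex either.

c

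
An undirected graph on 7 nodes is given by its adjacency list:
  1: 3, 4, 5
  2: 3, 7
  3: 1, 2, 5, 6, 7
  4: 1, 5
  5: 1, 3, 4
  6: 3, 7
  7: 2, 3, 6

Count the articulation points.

1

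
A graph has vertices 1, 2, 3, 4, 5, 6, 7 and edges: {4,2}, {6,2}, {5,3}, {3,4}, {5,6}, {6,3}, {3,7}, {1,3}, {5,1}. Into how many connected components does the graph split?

1

Starting from 1 we can reach 1, 2, 3, 4, 5, 6, 7. That is one component of size 7.
Total: 1 component.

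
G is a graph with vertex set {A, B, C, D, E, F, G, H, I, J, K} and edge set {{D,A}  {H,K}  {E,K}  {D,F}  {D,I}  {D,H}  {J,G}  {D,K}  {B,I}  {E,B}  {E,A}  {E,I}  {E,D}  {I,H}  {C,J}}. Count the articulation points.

2

Removing D increases the component count from 2 to 3, so D is a cut vertex.
Removing J increases the component count from 2 to 3, so J is a cut vertex.
By contrast removing G leaves 2 components; it is not a cut vertex. No other vertex is a cut vertex either.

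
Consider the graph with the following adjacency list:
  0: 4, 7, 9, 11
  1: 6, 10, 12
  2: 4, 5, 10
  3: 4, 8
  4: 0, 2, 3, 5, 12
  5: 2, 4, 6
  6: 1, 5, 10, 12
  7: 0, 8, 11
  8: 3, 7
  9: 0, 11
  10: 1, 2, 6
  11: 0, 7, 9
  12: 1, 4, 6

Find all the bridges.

The edges on the cycle 4-3-8-7-11-9-0-4 are not bridges since each lies on that cycle.
Every edge lies on some cycle, so there are no bridges.

none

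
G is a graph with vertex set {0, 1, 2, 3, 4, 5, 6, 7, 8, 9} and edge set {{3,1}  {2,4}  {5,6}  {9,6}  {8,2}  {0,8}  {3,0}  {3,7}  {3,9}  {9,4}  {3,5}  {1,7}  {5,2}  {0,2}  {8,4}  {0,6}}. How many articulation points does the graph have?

1

Removing 3 increases the component count from 1 to 2, so 3 is a cut vertex.
By contrast removing 4 leaves 1 component; it is not a cut vertex. No other vertex is a cut vertex either.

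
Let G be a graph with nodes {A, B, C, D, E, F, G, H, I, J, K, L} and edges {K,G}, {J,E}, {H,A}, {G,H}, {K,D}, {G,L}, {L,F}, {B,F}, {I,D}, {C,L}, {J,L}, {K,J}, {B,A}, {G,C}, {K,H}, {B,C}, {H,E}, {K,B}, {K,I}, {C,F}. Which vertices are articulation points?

Removing K increases the component count from 1 to 2, so K is a cut vertex.
By contrast removing D leaves 1 component; it is not a cut vertex. No other vertex is a cut vertex either.

K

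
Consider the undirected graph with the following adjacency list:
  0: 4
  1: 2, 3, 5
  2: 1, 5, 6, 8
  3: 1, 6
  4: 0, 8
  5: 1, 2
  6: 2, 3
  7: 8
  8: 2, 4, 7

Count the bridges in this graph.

4

The edges on the cycle 2-5-1-2 are not bridges since each lies on that cycle.
But removing 8-7 disconnects 8 from 7; removing 2-8 disconnects 2 from 8; removing 4-8 disconnects 4 from 8; removing 0-4 disconnects 0 from 4 — these are bridges.
That makes 4 bridges.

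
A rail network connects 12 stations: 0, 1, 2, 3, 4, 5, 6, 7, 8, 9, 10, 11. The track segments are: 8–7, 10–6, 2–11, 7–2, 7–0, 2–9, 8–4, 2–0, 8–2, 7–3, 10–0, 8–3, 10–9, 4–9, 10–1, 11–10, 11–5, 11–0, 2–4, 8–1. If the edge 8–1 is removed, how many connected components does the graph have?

1

8 and 1 are still connected via 8-7-0-10-1, so the component count stays at 1.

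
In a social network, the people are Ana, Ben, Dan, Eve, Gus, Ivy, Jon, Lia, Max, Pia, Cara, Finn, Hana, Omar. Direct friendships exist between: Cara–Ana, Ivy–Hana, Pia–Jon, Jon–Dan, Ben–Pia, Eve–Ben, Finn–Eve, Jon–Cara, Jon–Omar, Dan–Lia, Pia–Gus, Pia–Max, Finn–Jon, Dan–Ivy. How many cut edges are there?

9

The edges on the cycle Finn-Eve-Ben-Pia-Jon-Finn are not bridges since each lies on that cycle.
But removing Jon–Cara disconnects Jon from Cara; removing Pia–Max disconnects Pia from Max; removing Pia–Gus disconnects Pia from Gus; removing Lia–Dan disconnects Lia from Dan — these are bridges.
In total 9 edges are bridges.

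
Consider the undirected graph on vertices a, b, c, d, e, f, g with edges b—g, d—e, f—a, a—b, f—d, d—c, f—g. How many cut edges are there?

The edges on the cycle f-a-b-g-f are not bridges since each lies on that cycle.
But removing d—c disconnects d from c; removing d—e disconnects d from e; removing f—d disconnects f from d — these are bridges.
That makes 3 bridges.

3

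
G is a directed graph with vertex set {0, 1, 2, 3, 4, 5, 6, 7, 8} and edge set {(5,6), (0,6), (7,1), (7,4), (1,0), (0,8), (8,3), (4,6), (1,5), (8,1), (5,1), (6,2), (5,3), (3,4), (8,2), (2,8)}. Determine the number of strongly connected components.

2

{0, 1, 2, 3, 4, 5, 6, 8} are all mutually reachable — one SCC of size 8.
{7} is an SCC by itself.
That gives 2 strongly connected components.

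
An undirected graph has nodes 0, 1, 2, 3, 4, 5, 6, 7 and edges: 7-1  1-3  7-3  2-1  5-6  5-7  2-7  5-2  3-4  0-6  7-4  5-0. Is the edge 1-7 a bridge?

After removing 1-7, the path 1-2-7 still connects them, so the edge is not a bridge.

No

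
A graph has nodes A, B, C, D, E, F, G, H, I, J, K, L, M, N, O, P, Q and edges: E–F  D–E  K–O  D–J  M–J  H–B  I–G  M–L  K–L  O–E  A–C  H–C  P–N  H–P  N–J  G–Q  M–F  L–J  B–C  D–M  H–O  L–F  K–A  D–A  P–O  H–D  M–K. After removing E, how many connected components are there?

With E gone, the remaining components are: {G, I, Q}; {A, B, C, D, F, H, J, K, L, M, N, O, P}.
That is 2 components.

2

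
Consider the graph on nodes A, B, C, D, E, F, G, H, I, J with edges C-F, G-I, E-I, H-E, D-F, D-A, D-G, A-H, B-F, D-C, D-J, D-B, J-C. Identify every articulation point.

D

Removing D increases the component count from 1 to 2, so D is a cut vertex.
By contrast removing E leaves 1 component; it is not a cut vertex. No other vertex is a cut vertex either.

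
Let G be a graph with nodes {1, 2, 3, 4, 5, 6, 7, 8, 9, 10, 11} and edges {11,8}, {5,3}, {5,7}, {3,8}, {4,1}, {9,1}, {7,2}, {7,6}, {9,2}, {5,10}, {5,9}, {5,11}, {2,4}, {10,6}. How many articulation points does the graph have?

Removing 5 increases the component count from 1 to 2, so 5 is a cut vertex.
By contrast removing 7 leaves 1 component; it is not a cut vertex. No other vertex is a cut vertex either.

1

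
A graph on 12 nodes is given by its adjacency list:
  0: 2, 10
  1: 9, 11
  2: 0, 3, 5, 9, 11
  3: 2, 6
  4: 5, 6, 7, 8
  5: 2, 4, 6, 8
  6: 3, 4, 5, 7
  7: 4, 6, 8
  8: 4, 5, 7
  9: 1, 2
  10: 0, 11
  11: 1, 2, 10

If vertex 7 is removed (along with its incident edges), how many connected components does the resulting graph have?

With 7 gone, the remaining components are: {0, 1, 2, 3, 4, 5, 6, 8, 9, 10, 11}.
That is 1 component.

1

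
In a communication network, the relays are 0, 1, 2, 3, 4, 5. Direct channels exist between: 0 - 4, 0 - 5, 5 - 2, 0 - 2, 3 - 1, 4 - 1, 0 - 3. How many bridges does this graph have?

0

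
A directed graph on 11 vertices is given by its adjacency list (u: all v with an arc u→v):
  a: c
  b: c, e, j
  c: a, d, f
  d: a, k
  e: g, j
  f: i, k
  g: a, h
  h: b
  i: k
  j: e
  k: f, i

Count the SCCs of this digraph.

3

{b, e, g, h, j} are all mutually reachable — one SCC of size 5.
{a, c, d} are all mutually reachable — one SCC of size 3.
{f, i, k} are all mutually reachable — one SCC of size 3.
That gives 3 strongly connected components.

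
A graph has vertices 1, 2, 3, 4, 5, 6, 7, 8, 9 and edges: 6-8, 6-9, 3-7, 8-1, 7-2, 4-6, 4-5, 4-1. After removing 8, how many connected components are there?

2

With 8 gone, the remaining components are: {2, 3, 7}; {1, 4, 5, 6, 9}.
That is 2 components.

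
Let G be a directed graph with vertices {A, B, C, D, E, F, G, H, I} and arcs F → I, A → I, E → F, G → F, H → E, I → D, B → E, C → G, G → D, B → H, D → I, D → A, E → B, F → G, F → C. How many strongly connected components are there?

{B, E, H} are all mutually reachable — one SCC of size 3.
{A, D, I} are all mutually reachable — one SCC of size 3.
{C, F, G} are all mutually reachable — one SCC of size 3.
That gives 3 strongly connected components.

3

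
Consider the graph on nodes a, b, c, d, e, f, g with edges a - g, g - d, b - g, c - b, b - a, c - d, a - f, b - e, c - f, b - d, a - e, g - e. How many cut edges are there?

The edges on the cycle b-a-e-b are not bridges since each lies on that cycle.
Every edge lies on some cycle, so there are no bridges.

0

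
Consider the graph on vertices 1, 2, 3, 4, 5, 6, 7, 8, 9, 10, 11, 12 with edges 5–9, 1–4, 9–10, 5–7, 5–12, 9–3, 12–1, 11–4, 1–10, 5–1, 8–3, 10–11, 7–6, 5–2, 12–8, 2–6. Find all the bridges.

none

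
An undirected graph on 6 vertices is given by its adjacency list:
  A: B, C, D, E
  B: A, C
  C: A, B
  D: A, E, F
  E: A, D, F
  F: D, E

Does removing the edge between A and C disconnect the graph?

No

After removing A-C, the path A-B-C still connects them, so the edge is not a bridge.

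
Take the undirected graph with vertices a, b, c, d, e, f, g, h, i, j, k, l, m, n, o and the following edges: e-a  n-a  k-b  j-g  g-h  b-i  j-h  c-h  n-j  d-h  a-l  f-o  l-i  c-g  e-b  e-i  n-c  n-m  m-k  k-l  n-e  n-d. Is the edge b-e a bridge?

After removing b-e, the path b-i-e still connects them, so the edge is not a bridge.

No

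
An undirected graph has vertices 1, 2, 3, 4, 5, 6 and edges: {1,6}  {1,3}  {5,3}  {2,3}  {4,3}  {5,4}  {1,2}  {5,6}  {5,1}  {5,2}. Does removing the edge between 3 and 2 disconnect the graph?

No

After removing 3-2, the path 3-5-2 still connects them, so the edge is not a bridge.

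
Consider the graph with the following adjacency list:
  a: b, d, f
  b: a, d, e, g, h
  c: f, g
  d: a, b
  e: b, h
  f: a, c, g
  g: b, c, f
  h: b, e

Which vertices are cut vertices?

b

Removing b increases the component count from 1 to 2, so b is a cut vertex.
By contrast removing e leaves 1 component; it is not a cut vertex. No other vertex is a cut vertex either.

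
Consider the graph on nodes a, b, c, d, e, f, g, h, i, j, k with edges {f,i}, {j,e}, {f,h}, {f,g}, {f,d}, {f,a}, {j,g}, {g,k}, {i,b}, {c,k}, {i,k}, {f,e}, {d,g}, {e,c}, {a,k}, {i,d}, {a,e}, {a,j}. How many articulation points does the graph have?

2

Removing f increases the component count from 1 to 2, so f is a cut vertex.
Removing i increases the component count from 1 to 2, so i is a cut vertex.
By contrast removing h leaves 1 component; it is not a cut vertex. No other vertex is a cut vertex either.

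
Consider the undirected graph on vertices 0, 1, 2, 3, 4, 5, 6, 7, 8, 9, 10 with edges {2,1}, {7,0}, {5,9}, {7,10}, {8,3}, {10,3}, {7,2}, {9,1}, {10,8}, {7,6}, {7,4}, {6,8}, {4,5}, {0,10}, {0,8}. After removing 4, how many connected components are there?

1

With 4 gone, the remaining components are: {0, 1, 2, 3, 5, 6, 7, 8, 9, 10}.
That is 1 component.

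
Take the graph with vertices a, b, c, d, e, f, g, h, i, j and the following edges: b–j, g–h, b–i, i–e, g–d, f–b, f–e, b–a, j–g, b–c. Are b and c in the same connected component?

Yes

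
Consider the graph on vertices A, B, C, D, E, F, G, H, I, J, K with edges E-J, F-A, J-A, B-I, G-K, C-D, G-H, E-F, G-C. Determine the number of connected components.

3

Starting from B we can reach B, I. That is one component of size 2.
Starting from A we can reach A, E, F, J. That is one component of size 4.
Starting from C we can reach C, D, G, H, K. That is one component of size 5.
Total: 3 components.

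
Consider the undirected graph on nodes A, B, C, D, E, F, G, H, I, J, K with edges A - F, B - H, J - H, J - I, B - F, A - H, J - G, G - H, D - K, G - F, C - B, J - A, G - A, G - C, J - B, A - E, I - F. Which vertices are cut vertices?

Removing A increases the component count from 2 to 3, so A is a cut vertex.
By contrast removing E leaves 2 components; it is not a cut vertex. No other vertex is a cut vertex either.

A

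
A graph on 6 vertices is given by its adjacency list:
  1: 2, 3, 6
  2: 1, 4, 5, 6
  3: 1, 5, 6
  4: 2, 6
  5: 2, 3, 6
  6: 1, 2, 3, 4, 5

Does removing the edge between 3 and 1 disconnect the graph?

After removing 3-1, the path 3-6-1 still connects them, so the edge is not a bridge.

No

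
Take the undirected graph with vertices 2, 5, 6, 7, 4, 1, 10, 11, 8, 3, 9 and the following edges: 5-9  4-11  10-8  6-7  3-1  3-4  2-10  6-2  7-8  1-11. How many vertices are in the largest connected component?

5

Starting from 5 we can reach 5, 9. That is one component of size 2.
Starting from 1 we can reach 1, 3, 4, 11. That is one component of size 4.
Starting from 2 we can reach 2, 6, 7, 8, 10. That is one component of size 5.
The largest has 5 vertices.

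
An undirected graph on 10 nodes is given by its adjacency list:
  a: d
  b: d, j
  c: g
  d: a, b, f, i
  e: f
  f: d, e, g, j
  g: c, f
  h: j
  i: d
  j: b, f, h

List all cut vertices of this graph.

d, f, g, j

Removing d increases the component count from 1 to 3, so d is a cut vertex.
Removing f increases the component count from 1 to 3, so f is a cut vertex.
Removing g increases the component count from 1 to 2, so g is a cut vertex.
Likewise j is a cut vertex.
By contrast removing b leaves 1 component; it is not a cut vertex. No other vertex is a cut vertex either.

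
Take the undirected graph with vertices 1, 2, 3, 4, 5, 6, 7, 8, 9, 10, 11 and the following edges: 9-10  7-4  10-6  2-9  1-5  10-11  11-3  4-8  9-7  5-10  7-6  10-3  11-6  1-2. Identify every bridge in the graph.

4-7, 4-8

The edges on the cycle 9-7-6-10-9 are not bridges since each lies on that cycle.
But removing 4-7 disconnects 4 from 7; removing 4-8 disconnects 4 from 8 — these are bridges.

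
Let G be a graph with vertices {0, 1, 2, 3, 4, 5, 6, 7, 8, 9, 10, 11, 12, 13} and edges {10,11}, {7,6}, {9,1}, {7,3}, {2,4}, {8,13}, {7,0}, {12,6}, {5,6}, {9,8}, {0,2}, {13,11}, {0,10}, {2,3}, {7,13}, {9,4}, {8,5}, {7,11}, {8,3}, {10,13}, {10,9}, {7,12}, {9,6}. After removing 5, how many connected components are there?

With 5 gone, the remaining components are: {0, 1, 2, 3, 4, 6, 7, 8, 9, 10, 11, 12, 13}.
That is 1 component.

1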